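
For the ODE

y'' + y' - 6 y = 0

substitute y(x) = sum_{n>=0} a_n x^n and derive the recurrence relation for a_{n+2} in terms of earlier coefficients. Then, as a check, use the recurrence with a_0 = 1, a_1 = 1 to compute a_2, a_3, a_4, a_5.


Substitute y = sum_n a_n x^n.
y''(x) has coefficient (n+2)(n+1) a_{n+2} at x^n;
y'(x) has coefficient (n+1) a_{n+1} at x^n;
-6 y(x) has coefficient -6 a_n at x^n.
Matching x^n: (n+2)(n+1) a_{n+2} + (n+1) a_{n+1} - 6 a_n = 0.
Thus a_{n+2} = [-(n+1) a_{n+1} + 6 a_n] / ((n+1)(n+2)).

Check with a_0 = 1, a_1 = 1 (apply the recurrence for n = 0, 1, 2, 3): a_0 = 1, a_1 = 1, a_2 = 5/2, a_3 = 1/6, a_4 = 29/24, a_5 = -23/120.

a_(n+2) = [-(n+1) a_(n+1) + 6 a_n] / ((n+1)(n+2)); check: a_0 = 1, a_1 = 1, a_2 = 5/2, a_3 = 1/6, a_4 = 29/24, a_5 = -23/120


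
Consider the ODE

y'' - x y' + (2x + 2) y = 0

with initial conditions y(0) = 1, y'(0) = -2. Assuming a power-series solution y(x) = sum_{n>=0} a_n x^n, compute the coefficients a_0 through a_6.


Ansatz: y(x) = sum_{n>=0} a_n x^n, so y'(x) = sum_{n>=1} n a_n x^(n-1) and y''(x) = sum_{n>=2} n(n-1) a_n x^(n-2).
Substitute into P(x) y'' + Q(x) y' + R(x) y = 0 with P(x) = 1, Q(x) = -x, R(x) = 2x + 2, and match powers of x.
Initial conditions: a_0 = 1, a_1 = -2.
Setting the coefficient of each power of x to zero and solving order by order (substituting the coefficients already found):
  x^0: 2 a_2 + 2 a_0 = 0  ->  2 a_2 = -2 a_0 = -2  ->  a_2 = -1
  x^1: 6 a_3 + a_1 + 2 a_0 = 0  ->  6 a_3 = -a_1 - 2 a_0 = 0  ->  a_3 = 0
  x^2: 12 a_4 + 2 a_1 = 0  ->  12 a_4 = -2 a_1 = 4  ->  a_4 = 1/3
  x^3: 20 a_5 - a_3 + 2 a_2 = 0  ->  20 a_5 = a_3 - 2 a_2 = 2  ->  a_5 = 1/10
  x^4: 30 a_6 - 2 a_4 + 2 a_3 = 0  ->  30 a_6 = 2 a_4 - 2 a_3 = 2/3  ->  a_6 = 1/45
Truncated series: y(x) = 1 - 2 x - x^2 + (1/3) x^4 + (1/10) x^5 + (1/45) x^6 + O(x^7).

a_0 = 1; a_1 = -2; a_2 = -1; a_3 = 0; a_4 = 1/3; a_5 = 1/10; a_6 = 1/45


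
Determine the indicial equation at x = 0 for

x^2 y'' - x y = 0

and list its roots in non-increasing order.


Divide by x^2 to reach normal form y'' + P_1(x) y' + P_2(x) y = 0 with P_1(x) = 0 and P_2(x) = -1/x.
x = 0 is a singular point because the y-coefficient -1/x has a pole at x = 0.
It is a regular singular point because x P_1(x) = p(x) = 0 and x^2 P_2(x) = q(x) = -x are polynomials, hence analytic at x = 0.
p(0) = 0,  q(0) = 0.
Indicial equation: r(r-1) + p(0) r + q(0) = 0, i.e. r^2 + (p(0) - 1) r + q(0) = 0, i.e. r^2 - 1 r = 0.
Discriminant: (-1)^2 - 4(0) = 1, so r = (1 ± 1)/2.
Solving: r_1 = 1, r_2 = 0.

indicial: r^2 - 1 r = 0; roots r_1 = 1, r_2 = 0


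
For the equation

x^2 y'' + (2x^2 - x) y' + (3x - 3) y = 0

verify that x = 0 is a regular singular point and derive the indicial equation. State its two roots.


Divide by x^2 to reach normal form y'' + P_1(x) y' + P_2(x) y = 0 with P_1(x) = 2 - 1/x and P_2(x) = 3/x - 3/x^2.
x = 0 is a singular point because the y'-coefficient 2 - 1/x has a pole at x = 0 and the y-coefficient 3/x - 3/x^2 has a pole at x = 0.
It is a regular singular point because x P_1(x) = p(x) = 2x - 1 and x^2 P_2(x) = q(x) = 3x - 3 are polynomials, hence analytic at x = 0.
p(0) = -1,  q(0) = -3.
Indicial equation: r(r-1) + p(0) r + q(0) = 0, i.e. r^2 + (p(0) - 1) r + q(0) = 0, i.e. r^2 - 2 r - 3 = 0.
Discriminant: (-2)^2 - 4(-3) = 16, so r = (2 ± 4)/2.
Solving: r_1 = 3, r_2 = -1.

indicial: r^2 - 2 r - 3 = 0; roots r_1 = 3, r_2 = -1


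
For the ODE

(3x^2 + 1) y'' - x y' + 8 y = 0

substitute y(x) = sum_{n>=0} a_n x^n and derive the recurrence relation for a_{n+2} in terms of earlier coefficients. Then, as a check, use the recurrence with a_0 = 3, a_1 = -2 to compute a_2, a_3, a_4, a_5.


Substitute y = sum_n a_n x^n.
(1 + 3 x^2) y'' contributes (n+2)(n+1) a_{n+2} + 3 n(n-1) a_n at x^n.
-x y'(x) contributes -n a_n at x^n.
8 y(x) contributes 8 a_n at x^n.
Matching x^n: (n+2)(n+1) a_{n+2} + (3 n(n-1) - n + 8) a_n = 0.
Thus a_{n+2} = (-3 n(n-1) + n - 8) / ((n+1)(n+2)) * a_n.

Check with a_0 = 3, a_1 = -2 (apply the recurrence for n = 0, 1, 2, 3): a_0 = 3, a_1 = -2, a_2 = -12, a_3 = 7/3, a_4 = 12, a_5 = -161/60.

a_(n+2) = (-3 n(n-1) + n - 8) / ((n+1)(n+2)) * a_n; check: a_0 = 3, a_1 = -2, a_2 = -12, a_3 = 7/3, a_4 = 12, a_5 = -161/60


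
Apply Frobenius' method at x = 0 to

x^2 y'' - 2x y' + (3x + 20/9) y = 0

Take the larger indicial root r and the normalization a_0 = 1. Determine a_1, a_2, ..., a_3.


Write in Frobenius form y'' + (p(x)/x) y' + (q(x)/x^2) y = 0:
  p(x) = -2,  q(x) = 3x + 20/9.
Indicial equation: r(r-1) + (-2) r + (20/9) = 0 -> roots r_1 = 5/3, r_2 = 4/3.
Take r = r_1 = 5/3. Let y(x) = x^r sum_{n>=0} a_n x^n with a_0 = 1.
Substitute y = x^r sum a_n x^n and match x^{r+n}. The recurrence is
  D(n) a_n + 3 a_{n-1} = 0,  where D(n) = (r+n)(r+n-1) + (-2)(r+n) + (20/9).
  a_n = -3 / D(n) * a_{n-1}.
Since the indicial polynomial factors as (r - r_1)(r - r_2), D(n) = (r_1 + n - r_1)(r_1 + n - r_2) = n(n + 1/3).
Evaluating step by step (a_0 = 1):
  n = 1: D(1) = 1(1 + 1/3) = 4/3; numerator = -3(1) = -3; a_1 = (-3)/(4/3) = -9/4
  n = 2: D(2) = 2(2 + 1/3) = 14/3; numerator = -3(-9/4) = 27/4; a_2 = (27/4)/(14/3) = 81/56
  n = 3: D(3) = 3(3 + 1/3) = 10; numerator = -3(81/56) = -243/56; a_3 = (-243/56)/(10) = -243/560

r = 5/3; a_0 = 1; a_1 = -9/4; a_2 = 81/56; a_3 = -243/560


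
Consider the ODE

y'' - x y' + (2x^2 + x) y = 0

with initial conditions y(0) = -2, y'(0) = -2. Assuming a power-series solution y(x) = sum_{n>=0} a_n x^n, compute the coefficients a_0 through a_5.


Ansatz: y(x) = sum_{n>=0} a_n x^n, so y'(x) = sum_{n>=1} n a_n x^(n-1) and y''(x) = sum_{n>=2} n(n-1) a_n x^(n-2).
Substitute into P(x) y'' + Q(x) y' + R(x) y = 0 with P(x) = 1, Q(x) = -x, R(x) = 2x^2 + x, and match powers of x.
Initial conditions: a_0 = -2, a_1 = -2.
Setting the coefficient of each power of x to zero and solving order by order (substituting the coefficients already found):
  x^0: 2 a_2 = 0  ->  a_2 = 0
  x^1: 6 a_3 - a_1 + a_0 = 0  ->  6 a_3 = a_1 - a_0 = 0  ->  a_3 = 0
  x^2: 12 a_4 - 2 a_2 + a_1 + 2 a_0 = 0  ->  12 a_4 = 2 a_2 - a_1 - 2 a_0 = 6  ->  a_4 = 1/2
  x^3: 20 a_5 - 3 a_3 + a_2 + 2 a_1 = 0  ->  20 a_5 = 3 a_3 - a_2 - 2 a_1 = 4  ->  a_5 = 1/5
Truncated series: y(x) = -2 - 2 x + (1/2) x^4 + (1/5) x^5 + O(x^6).

a_0 = -2; a_1 = -2; a_2 = 0; a_3 = 0; a_4 = 1/2; a_5 = 1/5


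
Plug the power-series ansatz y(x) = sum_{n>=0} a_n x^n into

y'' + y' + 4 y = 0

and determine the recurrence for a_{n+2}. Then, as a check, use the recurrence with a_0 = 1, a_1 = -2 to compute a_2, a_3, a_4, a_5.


Substitute y = sum_n a_n x^n.
y''(x) has coefficient (n+2)(n+1) a_{n+2} at x^n;
y'(x) has coefficient (n+1) a_{n+1} at x^n;
4 y(x) has coefficient 4 a_n at x^n.
Matching x^n: (n+2)(n+1) a_{n+2} + (n+1) a_{n+1} + 4 a_n = 0.
Thus a_{n+2} = [-(n+1) a_{n+1} - 4 a_n] / ((n+1)(n+2)).

Check with a_0 = 1, a_1 = -2 (apply the recurrence for n = 0, 1, 2, 3): a_0 = 1, a_1 = -2, a_2 = -1, a_3 = 5/3, a_4 = -1/12, a_5 = -19/60.

a_(n+2) = [-(n+1) a_(n+1) - 4 a_n] / ((n+1)(n+2)); check: a_0 = 1, a_1 = -2, a_2 = -1, a_3 = 5/3, a_4 = -1/12, a_5 = -19/60


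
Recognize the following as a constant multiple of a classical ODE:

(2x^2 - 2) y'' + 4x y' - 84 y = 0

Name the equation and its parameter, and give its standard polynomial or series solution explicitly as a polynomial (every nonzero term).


All three coefficients share the factor -2; dividing through by -2 gives  (1 - x^2) y'' - 2x y' + 42 y = 0.
This matches the Legendre equation (1 - x^2) y'' - 2x y' + n(n+1) y = 0 (note the -2x y' term) with n(n+1) = 42, so n = 6; the polynomial solution is P_6(x).
With y = sum_k a_k x^k, matching x^k gives (k+2)(k+1) a_{k+2} = [k(k+1) - n(n+1)] a_k = (k - 6)(k + 7) a_k. The right side vanishes at k = 6, so the series with the parity of 6 terminates at degree 6.
Standard normalization (P_n(1) = 1): leading coefficient (2n)!/(2^n (n!)^2) = 479001600/(64*518400) = 231/16, so a_6 = 231/16. Work downward with a_k = (k+1)(k+2) a_{k+2} / ((k - 6)(k + 7)):
  a_4 = (5)(6)(231/16) / ((4 - 6)(4 + 7)) = (3465/8)/(-22) = -315/16
  a_2 = (3)(4)(-315/16) / ((2 - 6)(2 + 7)) = (-945/4)/(-36) = 105/16
  a_0 = (1)(2)(105/16) / ((0 - 6)(0 + 7)) = (105/8)/(-42) = -5/16
Hence P_6(x) = 231 x^6/16 - 315 x^4/16 + 105 x^2/16 - 5/16.

P_6(x); series = 231 x^6/16 - 315 x^4/16 + 105 x^2/16 - 5/16


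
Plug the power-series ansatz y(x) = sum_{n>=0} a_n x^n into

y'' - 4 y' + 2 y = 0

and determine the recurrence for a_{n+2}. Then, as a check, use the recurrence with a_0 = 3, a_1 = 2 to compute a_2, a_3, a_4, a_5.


Substitute y = sum_n a_n x^n.
y''(x) has coefficient (n+2)(n+1) a_{n+2} at x^n;
-4 y'(x) has coefficient -4 (n+1) a_{n+1} at x^n;
2 y(x) has coefficient 2 a_n at x^n.
Matching x^n: (n+2)(n+1) a_{n+2} - 4 (n+1) a_{n+1} + 2 a_n = 0.
Thus a_{n+2} = [4 (n+1) a_{n+1} - 2 a_n] / ((n+1)(n+2)).

Check with a_0 = 3, a_1 = 2 (apply the recurrence for n = 0, 1, 2, 3): a_0 = 3, a_1 = 2, a_2 = 1, a_3 = 2/3, a_4 = 1/2, a_5 = 1/3.

a_(n+2) = [4 (n+1) a_(n+1) - 2 a_n] / ((n+1)(n+2)); check: a_0 = 3, a_1 = 2, a_2 = 1, a_3 = 2/3, a_4 = 1/2, a_5 = 1/3


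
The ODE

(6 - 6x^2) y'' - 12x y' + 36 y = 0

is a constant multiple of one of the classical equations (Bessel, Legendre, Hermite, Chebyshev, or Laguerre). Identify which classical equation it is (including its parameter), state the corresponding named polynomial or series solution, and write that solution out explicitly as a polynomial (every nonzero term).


All three coefficients share the factor 6; dividing through by 6 gives  (1 - x^2) y'' - 2x y' + 6 y = 0.
This matches the Legendre equation (1 - x^2) y'' - 2x y' + n(n+1) y = 0 (note the -2x y' term) with n(n+1) = 6, so n = 2; the polynomial solution is P_2(x).
With y = sum_k a_k x^k, matching x^k gives (k+2)(k+1) a_{k+2} = [k(k+1) - n(n+1)] a_k = (k - 2)(k + 3) a_k. The right side vanishes at k = 2, so the series with the parity of 2 terminates at degree 2.
Standard normalization (P_n(1) = 1): leading coefficient (2n)!/(2^n (n!)^2) = 24/(4*4) = 3/2, so a_2 = 3/2. Work downward with a_k = (k+1)(k+2) a_{k+2} / ((k - 2)(k + 3)):
  a_0 = (1)(2)(3/2) / ((0 - 2)(0 + 3)) = 3/(-6) = -1/2
Hence P_2(x) = 3 x^2/2 - 1/2.

P_2(x); series = 3 x^2/2 - 1/2


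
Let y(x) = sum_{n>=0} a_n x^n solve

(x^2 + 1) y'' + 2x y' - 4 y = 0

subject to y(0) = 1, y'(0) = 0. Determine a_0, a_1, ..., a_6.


Ansatz: y(x) = sum_{n>=0} a_n x^n, so y'(x) = sum_{n>=1} n a_n x^(n-1) and y''(x) = sum_{n>=2} n(n-1) a_n x^(n-2).
Substitute into P(x) y'' + Q(x) y' + R(x) y = 0 with P(x) = x^2 + 1, Q(x) = 2x, R(x) = -4, and match powers of x.
Initial conditions: a_0 = 1, a_1 = 0.
Setting the coefficient of each power of x to zero and solving order by order (substituting the coefficients already found):
  x^0: 2 a_2 - 4 a_0 = 0  ->  2 a_2 = 4 a_0 = 4  ->  a_2 = 2
  x^1: 6 a_3 - 2 a_1 = 0  ->  6 a_3 = 2 a_1 = 0  ->  a_3 = 0
  x^2: 12 a_4 + 2 a_2 = 0  ->  12 a_4 = -2 a_2 = -4  ->  a_4 = -1/3
  x^3: 20 a_5 + 8 a_3 = 0  ->  20 a_5 = -8 a_3 = 0  ->  a_5 = 0
  x^4: 30 a_6 + 16 a_4 = 0  ->  30 a_6 = -16 a_4 = 16/3  ->  a_6 = 8/45
Truncated series: y(x) = 1 + 2 x^2 - (1/3) x^4 + (8/45) x^6 + O(x^7).

a_0 = 1; a_1 = 0; a_2 = 2; a_3 = 0; a_4 = -1/3; a_5 = 0; a_6 = 8/45


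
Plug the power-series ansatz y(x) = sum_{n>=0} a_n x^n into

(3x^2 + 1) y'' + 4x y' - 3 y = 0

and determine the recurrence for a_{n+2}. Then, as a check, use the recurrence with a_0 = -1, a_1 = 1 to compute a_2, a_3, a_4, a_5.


Substitute y = sum_n a_n x^n.
(1 + 3 x^2) y'' contributes (n+2)(n+1) a_{n+2} + 3 n(n-1) a_n at x^n.
4 x y'(x) contributes 4 n a_n at x^n.
-3 y(x) contributes -3 a_n at x^n.
Matching x^n: (n+2)(n+1) a_{n+2} + (3 n(n-1) + 4 n - 3) a_n = 0.
Thus a_{n+2} = (-3 n(n-1) - 4 n + 3) / ((n+1)(n+2)) * a_n.

Check with a_0 = -1, a_1 = 1 (apply the recurrence for n = 0, 1, 2, 3): a_0 = -1, a_1 = 1, a_2 = -3/2, a_3 = -1/6, a_4 = 11/8, a_5 = 9/40.

a_(n+2) = (-3 n(n-1) - 4 n + 3) / ((n+1)(n+2)) * a_n; check: a_0 = -1, a_1 = 1, a_2 = -3/2, a_3 = -1/6, a_4 = 11/8, a_5 = 9/40


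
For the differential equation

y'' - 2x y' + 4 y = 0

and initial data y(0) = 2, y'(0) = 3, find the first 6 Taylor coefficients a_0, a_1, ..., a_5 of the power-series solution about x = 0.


Ansatz: y(x) = sum_{n>=0} a_n x^n, so y'(x) = sum_{n>=1} n a_n x^(n-1) and y''(x) = sum_{n>=2} n(n-1) a_n x^(n-2).
Substitute into P(x) y'' + Q(x) y' + R(x) y = 0 with P(x) = 1, Q(x) = -2x, R(x) = 4, and match powers of x.
Initial conditions: a_0 = 2, a_1 = 3.
Setting the coefficient of each power of x to zero and solving order by order (substituting the coefficients already found):
  x^0: 2 a_2 + 4 a_0 = 0  ->  2 a_2 = -4 a_0 = -8  ->  a_2 = -4
  x^1: 6 a_3 + 2 a_1 = 0  ->  6 a_3 = -2 a_1 = -6  ->  a_3 = -1
  x^2: 12 a_4 = 0  ->  a_4 = 0
  x^3: 20 a_5 - 2 a_3 = 0  ->  20 a_5 = 2 a_3 = -2  ->  a_5 = -1/10
Truncated series: y(x) = 2 + 3 x - 4 x^2 - x^3 - (1/10) x^5 + O(x^6).

a_0 = 2; a_1 = 3; a_2 = -4; a_3 = -1; a_4 = 0; a_5 = -1/10


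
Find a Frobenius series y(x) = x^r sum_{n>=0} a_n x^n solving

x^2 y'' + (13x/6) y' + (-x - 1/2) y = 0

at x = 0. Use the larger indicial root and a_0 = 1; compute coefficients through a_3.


Write in Frobenius form y'' + (p(x)/x) y' + (q(x)/x^2) y = 0:
  p(x) = 13/6,  q(x) = -x - 1/2.
Indicial equation: r(r-1) + (13/6) r + (-1/2) = 0 -> roots r_1 = 1/3, r_2 = -3/2.
Take r = r_1 = 1/3. Let y(x) = x^r sum_{n>=0} a_n x^n with a_0 = 1.
Substitute y = x^r sum a_n x^n and match x^{r+n}. The recurrence is
  D(n) a_n - 1 a_{n-1} = 0,  where D(n) = (r+n)(r+n-1) + (13/6)(r+n) + (-1/2).
  a_n = 1 / D(n) * a_{n-1}.
Since the indicial polynomial factors as (r - r_1)(r - r_2), D(n) = (r_1 + n - r_1)(r_1 + n - r_2) = n(n + 11/6).
Evaluating step by step (a_0 = 1):
  n = 1: D(1) = 1(1 + 11/6) = 17/6; numerator = 1(1) = 1; a_1 = (1)/(17/6) = 6/17
  n = 2: D(2) = 2(2 + 11/6) = 23/3; numerator = 1(6/17) = 6/17; a_2 = (6/17)/(23/3) = 18/391
  n = 3: D(3) = 3(3 + 11/6) = 29/2; numerator = 1(18/391) = 18/391; a_3 = (18/391)/(29/2) = 36/11339

r = 1/3; a_0 = 1; a_1 = 6/17; a_2 = 18/391; a_3 = 36/11339


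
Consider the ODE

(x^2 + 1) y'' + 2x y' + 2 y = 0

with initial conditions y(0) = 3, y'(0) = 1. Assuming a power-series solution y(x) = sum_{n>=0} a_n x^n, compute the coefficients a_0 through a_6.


Ansatz: y(x) = sum_{n>=0} a_n x^n, so y'(x) = sum_{n>=1} n a_n x^(n-1) and y''(x) = sum_{n>=2} n(n-1) a_n x^(n-2).
Substitute into P(x) y'' + Q(x) y' + R(x) y = 0 with P(x) = x^2 + 1, Q(x) = 2x, R(x) = 2, and match powers of x.
Initial conditions: a_0 = 3, a_1 = 1.
Setting the coefficient of each power of x to zero and solving order by order (substituting the coefficients already found):
  x^0: 2 a_2 + 2 a_0 = 0  ->  2 a_2 = -2 a_0 = -6  ->  a_2 = -3
  x^1: 6 a_3 + 4 a_1 = 0  ->  6 a_3 = -4 a_1 = -4  ->  a_3 = -2/3
  x^2: 12 a_4 + 8 a_2 = 0  ->  12 a_4 = -8 a_2 = 24  ->  a_4 = 2
  x^3: 20 a_5 + 14 a_3 = 0  ->  20 a_5 = -14 a_3 = 28/3  ->  a_5 = 7/15
  x^4: 30 a_6 + 22 a_4 = 0  ->  30 a_6 = -22 a_4 = -44  ->  a_6 = -22/15
Truncated series: y(x) = 3 + x - 3 x^2 - (2/3) x^3 + 2 x^4 + (7/15) x^5 - (22/15) x^6 + O(x^7).

a_0 = 3; a_1 = 1; a_2 = -3; a_3 = -2/3; a_4 = 2; a_5 = 7/15; a_6 = -22/15


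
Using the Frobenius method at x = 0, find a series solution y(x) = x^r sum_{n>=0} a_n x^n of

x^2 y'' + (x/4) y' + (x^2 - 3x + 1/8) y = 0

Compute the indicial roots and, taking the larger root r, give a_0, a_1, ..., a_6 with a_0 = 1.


Write in Frobenius form y'' + (p(x)/x) y' + (q(x)/x^2) y = 0:
  p(x) = 1/4,  q(x) = x^2 - 3x + 1/8.
Indicial equation: r(r-1) + (1/4) r + (1/8) = 0 -> roots r_1 = 1/2, r_2 = 1/4.
Take r = r_1 = 1/2. Let y(x) = x^r sum_{n>=0} a_n x^n with a_0 = 1.
Substitute y = x^r sum a_n x^n and match x^{r+n}. The recurrence is
  D(n) a_n - 3 a_{n-1} + 1 a_{n-2} = 0,  where D(n) = (r+n)(r+n-1) + (1/4)(r+n) + (1/8).
  a_n = [3 a_{n-1} - 1 a_{n-2}] / D(n).
Since the indicial polynomial factors as (r - r_1)(r - r_2), D(n) = (r_1 + n - r_1)(r_1 + n - r_2) = n(n + 1/4).
Evaluating step by step (a_0 = 1):
  n = 1: D(1) = 1(1 + 1/4) = 5/4; numerator = 3(1) = 3; a_1 = (3)/(5/4) = 12/5
  n = 2: D(2) = 2(2 + 1/4) = 9/2; numerator = 3(12/5) - 1(1) = 31/5; a_2 = (31/5)/(9/2) = 62/45
  n = 3: D(3) = 3(3 + 1/4) = 39/4; numerator = 3(62/45) - 1(12/5) = 26/15; a_3 = (26/15)/(39/4) = 8/45
  n = 4: D(4) = 4(4 + 1/4) = 17; numerator = 3(8/45) - 1(62/45) = -38/45; a_4 = (-38/45)/(17) = -38/765
  n = 5: D(5) = 5(5 + 1/4) = 105/4; numerator = 3(-38/765) - 1(8/45) = -50/153; a_5 = (-50/153)/(105/4) = -40/3213
  n = 6: D(6) = 6(6 + 1/4) = 75/2; numerator = 3(-40/3213) - 1(-38/765) = 22/1785; a_6 = (22/1785)/(75/2) = 44/133875

r = 1/2; a_0 = 1; a_1 = 12/5; a_2 = 62/45; a_3 = 8/45; a_4 = -38/765; a_5 = -40/3213; a_6 = 44/133875


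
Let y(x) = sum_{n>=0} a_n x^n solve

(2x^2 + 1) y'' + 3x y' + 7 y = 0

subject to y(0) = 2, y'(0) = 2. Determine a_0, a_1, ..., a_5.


Ansatz: y(x) = sum_{n>=0} a_n x^n, so y'(x) = sum_{n>=1} n a_n x^(n-1) and y''(x) = sum_{n>=2} n(n-1) a_n x^(n-2).
Substitute into P(x) y'' + Q(x) y' + R(x) y = 0 with P(x) = 2x^2 + 1, Q(x) = 3x, R(x) = 7, and match powers of x.
Initial conditions: a_0 = 2, a_1 = 2.
Setting the coefficient of each power of x to zero and solving order by order (substituting the coefficients already found):
  x^0: 2 a_2 + 7 a_0 = 0  ->  2 a_2 = -7 a_0 = -14  ->  a_2 = -7
  x^1: 6 a_3 + 10 a_1 = 0  ->  6 a_3 = -10 a_1 = -20  ->  a_3 = -10/3
  x^2: 12 a_4 + 17 a_2 = 0  ->  12 a_4 = -17 a_2 = 119  ->  a_4 = 119/12
  x^3: 20 a_5 + 28 a_3 = 0  ->  20 a_5 = -28 a_3 = 280/3  ->  a_5 = 14/3
Truncated series: y(x) = 2 + 2 x - 7 x^2 - (10/3) x^3 + (119/12) x^4 + (14/3) x^5 + O(x^6).

a_0 = 2; a_1 = 2; a_2 = -7; a_3 = -10/3; a_4 = 119/12; a_5 = 14/3


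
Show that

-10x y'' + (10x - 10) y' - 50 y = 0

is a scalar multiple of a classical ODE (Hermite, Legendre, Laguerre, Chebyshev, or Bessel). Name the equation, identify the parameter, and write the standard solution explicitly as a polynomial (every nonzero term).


All three coefficients share the factor -10; dividing through by -10 gives  x y'' + (1 - x) y' + 5 y = 0.
This matches the Laguerre equation x y'' + (1 - x) y' + n y = 0 with n = 5; the polynomial solution is L_5(x).
With y = sum_k a_k x^k, matching x^k gives (k+1)k a_{k+1} + (k+1) a_{k+1} - k a_k + n a_k = 0, i.e. (k+1)^2 a_{k+1} = (k - n) a_k = (k - 5) a_k. The right side vanishes at k = 5, so the series terminates at degree 5.
Standard normalization L_n(0) = 1 gives a_0 = 1. Work upward with a_{k+1} = (k - 5) a_k / (k+1)^2:
  a_1 = (0 - 5)(1) / 1^2 = -5/1 = -5
  a_2 = (1 - 5)(-5) / 2^2 = 20/4 = 5
  a_3 = (2 - 5)(5) / 3^2 = -15/9 = -5/3
  a_4 = (3 - 5)(-5/3) / 4^2 = (10/3)/16 = 5/24
  a_5 = (4 - 5)(5/24) / 5^2 = (-5/24)/25 = -1/120
Hence L_5(x) = -x^5/120 + 5 x^4/24 - 5 x^3/3 + 5 x^2 - 5 x + 1.

L_5(x); series = -x^5/120 + 5 x^4/24 - 5 x^3/3 + 5 x^2 - 5 x + 1


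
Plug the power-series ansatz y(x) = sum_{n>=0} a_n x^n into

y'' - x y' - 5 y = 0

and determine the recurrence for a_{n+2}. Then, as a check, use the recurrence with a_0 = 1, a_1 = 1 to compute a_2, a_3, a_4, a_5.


Substitute y = sum_n a_n x^n.
y''(x) has coefficient (n+2)(n+1) a_{n+2} at x^n;
-x y'(x) has coefficient -n a_n at x^n (shift);
-5 y(x) has coefficient -5 a_n at x^n.
Matching x^n: (n+2)(n+1) a_{n+2} + (-n - 5) a_n = 0.
Thus a_{n+2} = (n + 5) / ((n+1)(n+2)) * a_n.

Check with a_0 = 1, a_1 = 1 (apply the recurrence for n = 0, 1, 2, 3): a_0 = 1, a_1 = 1, a_2 = 5/2, a_3 = 1, a_4 = 35/24, a_5 = 2/5.

a_(n+2) = (n + 5) / ((n+1)(n+2)) * a_n; check: a_0 = 1, a_1 = 1, a_2 = 5/2, a_3 = 1, a_4 = 35/24, a_5 = 2/5


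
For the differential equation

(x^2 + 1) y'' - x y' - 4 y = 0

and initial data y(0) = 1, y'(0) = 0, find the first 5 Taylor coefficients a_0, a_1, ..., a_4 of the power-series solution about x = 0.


Ansatz: y(x) = sum_{n>=0} a_n x^n, so y'(x) = sum_{n>=1} n a_n x^(n-1) and y''(x) = sum_{n>=2} n(n-1) a_n x^(n-2).
Substitute into P(x) y'' + Q(x) y' + R(x) y = 0 with P(x) = x^2 + 1, Q(x) = -x, R(x) = -4, and match powers of x.
Initial conditions: a_0 = 1, a_1 = 0.
Setting the coefficient of each power of x to zero and solving order by order (substituting the coefficients already found):
  x^0: 2 a_2 - 4 a_0 = 0  ->  2 a_2 = 4 a_0 = 4  ->  a_2 = 2
  x^1: 6 a_3 - 5 a_1 = 0  ->  6 a_3 = 5 a_1 = 0  ->  a_3 = 0
  x^2: 12 a_4 - 4 a_2 = 0  ->  12 a_4 = 4 a_2 = 8  ->  a_4 = 2/3
Truncated series: y(x) = 1 + 2 x^2 + (2/3) x^4 + O(x^5).

a_0 = 1; a_1 = 0; a_2 = 2; a_3 = 0; a_4 = 2/3


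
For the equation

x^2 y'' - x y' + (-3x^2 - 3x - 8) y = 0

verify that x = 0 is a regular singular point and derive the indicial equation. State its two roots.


Divide by x^2 to reach normal form y'' + P_1(x) y' + P_2(x) y = 0 with P_1(x) = -1/x and P_2(x) = -3 - 3/x - 8/x^2.
x = 0 is a singular point because the y'-coefficient -1/x has a pole at x = 0 and the y-coefficient -3 - 3/x - 8/x^2 has a pole at x = 0.
It is a regular singular point because x P_1(x) = p(x) = -1 and x^2 P_2(x) = q(x) = -3x^2 - 3x - 8 are polynomials, hence analytic at x = 0.
p(0) = -1,  q(0) = -8.
Indicial equation: r(r-1) + p(0) r + q(0) = 0, i.e. r^2 + (p(0) - 1) r + q(0) = 0, i.e. r^2 - 2 r - 8 = 0.
Discriminant: (-2)^2 - 4(-8) = 36, so r = (2 ± 6)/2.
Solving: r_1 = 4, r_2 = -2.

indicial: r^2 - 2 r - 8 = 0; roots r_1 = 4, r_2 = -2


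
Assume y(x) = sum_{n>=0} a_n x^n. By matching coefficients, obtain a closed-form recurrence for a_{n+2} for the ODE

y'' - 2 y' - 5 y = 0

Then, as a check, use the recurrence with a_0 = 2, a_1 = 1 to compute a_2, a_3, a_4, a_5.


Substitute y = sum_n a_n x^n.
y''(x) has coefficient (n+2)(n+1) a_{n+2} at x^n;
-2 y'(x) has coefficient -2 (n+1) a_{n+1} at x^n;
-5 y(x) has coefficient -5 a_n at x^n.
Matching x^n: (n+2)(n+1) a_{n+2} - 2 (n+1) a_{n+1} - 5 a_n = 0.
Thus a_{n+2} = [2 (n+1) a_{n+1} + 5 a_n] / ((n+1)(n+2)).

Check with a_0 = 2, a_1 = 1 (apply the recurrence for n = 0, 1, 2, 3): a_0 = 2, a_1 = 1, a_2 = 6, a_3 = 29/6, a_4 = 59/12, a_5 = 127/40.

a_(n+2) = [2 (n+1) a_(n+1) + 5 a_n] / ((n+1)(n+2)); check: a_0 = 2, a_1 = 1, a_2 = 6, a_3 = 29/6, a_4 = 59/12, a_5 = 127/40


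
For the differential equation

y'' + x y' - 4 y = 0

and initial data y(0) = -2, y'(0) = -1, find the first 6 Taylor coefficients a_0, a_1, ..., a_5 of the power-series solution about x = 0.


Ansatz: y(x) = sum_{n>=0} a_n x^n, so y'(x) = sum_{n>=1} n a_n x^(n-1) and y''(x) = sum_{n>=2} n(n-1) a_n x^(n-2).
Substitute into P(x) y'' + Q(x) y' + R(x) y = 0 with P(x) = 1, Q(x) = x, R(x) = -4, and match powers of x.
Initial conditions: a_0 = -2, a_1 = -1.
Setting the coefficient of each power of x to zero and solving order by order (substituting the coefficients already found):
  x^0: 2 a_2 - 4 a_0 = 0  ->  2 a_2 = 4 a_0 = -8  ->  a_2 = -4
  x^1: 6 a_3 - 3 a_1 = 0  ->  6 a_3 = 3 a_1 = -3  ->  a_3 = -1/2
  x^2: 12 a_4 - 2 a_2 = 0  ->  12 a_4 = 2 a_2 = -8  ->  a_4 = -2/3
  x^3: 20 a_5 - a_3 = 0  ->  20 a_5 = a_3 = -1/2  ->  a_5 = -1/40
Truncated series: y(x) = -2 - x - 4 x^2 - (1/2) x^3 - (2/3) x^4 - (1/40) x^5 + O(x^6).

a_0 = -2; a_1 = -1; a_2 = -4; a_3 = -1/2; a_4 = -2/3; a_5 = -1/40


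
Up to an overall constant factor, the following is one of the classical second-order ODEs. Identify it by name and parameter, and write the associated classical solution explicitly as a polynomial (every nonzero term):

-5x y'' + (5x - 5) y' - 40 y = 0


All three coefficients share the factor -5; dividing through by -5 gives  x y'' + (1 - x) y' + 8 y = 0.
This matches the Laguerre equation x y'' + (1 - x) y' + n y = 0 with n = 8; the polynomial solution is L_8(x).
With y = sum_k a_k x^k, matching x^k gives (k+1)k a_{k+1} + (k+1) a_{k+1} - k a_k + n a_k = 0, i.e. (k+1)^2 a_{k+1} = (k - n) a_k = (k - 8) a_k. The right side vanishes at k = 8, so the series terminates at degree 8.
Standard normalization L_n(0) = 1 gives a_0 = 1. Work upward with a_{k+1} = (k - 8) a_k / (k+1)^2:
  a_1 = (0 - 8)(1) / 1^2 = -8/1 = -8
  a_2 = (1 - 8)(-8) / 2^2 = 56/4 = 14
  a_3 = (2 - 8)(14) / 3^2 = -84/9 = -28/3
  a_4 = (3 - 8)(-28/3) / 4^2 = (140/3)/16 = 35/12
  a_5 = (4 - 8)(35/12) / 5^2 = (-35/3)/25 = -7/15
  a_6 = (5 - 8)(-7/15) / 6^2 = (7/5)/36 = 7/180
  a_7 = (6 - 8)(7/180) / 7^2 = (-7/90)/49 = -1/630
  a_8 = (7 - 8)(-1/630) / 8^2 = (1/630)/64 = 1/40320
Hence L_8(x) = x^8/40320 - x^7/630 + 7 x^6/180 - 7 x^5/15 + 35 x^4/12 - 28 x^3/3 + 14 x^2 - 8 x + 1.

L_8(x); series = x^8/40320 - x^7/630 + 7 x^6/180 - 7 x^5/15 + 35 x^4/12 - 28 x^3/3 + 14 x^2 - 8 x + 1


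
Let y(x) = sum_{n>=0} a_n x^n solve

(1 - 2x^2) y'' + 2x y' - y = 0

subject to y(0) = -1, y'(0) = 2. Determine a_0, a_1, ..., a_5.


Ansatz: y(x) = sum_{n>=0} a_n x^n, so y'(x) = sum_{n>=1} n a_n x^(n-1) and y''(x) = sum_{n>=2} n(n-1) a_n x^(n-2).
Substitute into P(x) y'' + Q(x) y' + R(x) y = 0 with P(x) = 1 - 2x^2, Q(x) = 2x, R(x) = -1, and match powers of x.
Initial conditions: a_0 = -1, a_1 = 2.
Setting the coefficient of each power of x to zero and solving order by order (substituting the coefficients already found):
  x^0: 2 a_2 - a_0 = 0  ->  2 a_2 = a_0 = -1  ->  a_2 = -1/2
  x^1: 6 a_3 + a_1 = 0  ->  6 a_3 = -a_1 = -2  ->  a_3 = -1/3
  x^2: 12 a_4 - a_2 = 0  ->  12 a_4 = a_2 = -1/2  ->  a_4 = -1/24
  x^3: 20 a_5 - 7 a_3 = 0  ->  20 a_5 = 7 a_3 = -7/3  ->  a_5 = -7/60
Truncated series: y(x) = -1 + 2 x - (1/2) x^2 - (1/3) x^3 - (1/24) x^4 - (7/60) x^5 + O(x^6).

a_0 = -1; a_1 = 2; a_2 = -1/2; a_3 = -1/3; a_4 = -1/24; a_5 = -7/60


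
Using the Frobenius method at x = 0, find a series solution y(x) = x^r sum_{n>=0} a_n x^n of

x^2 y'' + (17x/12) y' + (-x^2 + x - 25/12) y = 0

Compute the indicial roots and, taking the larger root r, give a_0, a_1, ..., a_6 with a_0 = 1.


Write in Frobenius form y'' + (p(x)/x) y' + (q(x)/x^2) y = 0:
  p(x) = 17/12,  q(x) = -x^2 + x - 25/12.
Indicial equation: r(r-1) + (17/12) r + (-25/12) = 0 -> roots r_1 = 5/4, r_2 = -5/3.
Take r = r_1 = 5/4. Let y(x) = x^r sum_{n>=0} a_n x^n with a_0 = 1.
Substitute y = x^r sum a_n x^n and match x^{r+n}. The recurrence is
  D(n) a_n + 1 a_{n-1} - 1 a_{n-2} = 0,  where D(n) = (r+n)(r+n-1) + (17/12)(r+n) + (-25/12).
  a_n = [-1 a_{n-1} + 1 a_{n-2}] / D(n).
Since the indicial polynomial factors as (r - r_1)(r - r_2), D(n) = (r_1 + n - r_1)(r_1 + n - r_2) = n(n + 35/12).
Evaluating step by step (a_0 = 1):
  n = 1: D(1) = 1(1 + 35/12) = 47/12; numerator = -1(1) = -1; a_1 = (-1)/(47/12) = -12/47
  n = 2: D(2) = 2(2 + 35/12) = 59/6; numerator = -1(-12/47) + 1(1) = 59/47; a_2 = (59/47)/(59/6) = 6/47
  n = 3: D(3) = 3(3 + 35/12) = 71/4; numerator = -1(6/47) + 1(-12/47) = -18/47; a_3 = (-18/47)/(71/4) = -72/3337
  n = 4: D(4) = 4(4 + 35/12) = 83/3; numerator = -1(-72/3337) + 1(6/47) = 498/3337; a_4 = (498/3337)/(83/3) = 18/3337
  n = 5: D(5) = 5(5 + 35/12) = 475/12; numerator = -1(18/3337) + 1(-72/3337) = -90/3337; a_5 = (-90/3337)/(475/12) = -216/317015
  n = 6: D(6) = 6(6 + 35/12) = 107/2; numerator = -1(-216/317015) + 1(18/3337) = 1926/317015; a_6 = (1926/317015)/(107/2) = 36/317015

r = 5/4; a_0 = 1; a_1 = -12/47; a_2 = 6/47; a_3 = -72/3337; a_4 = 18/3337; a_5 = -216/317015; a_6 = 36/317015


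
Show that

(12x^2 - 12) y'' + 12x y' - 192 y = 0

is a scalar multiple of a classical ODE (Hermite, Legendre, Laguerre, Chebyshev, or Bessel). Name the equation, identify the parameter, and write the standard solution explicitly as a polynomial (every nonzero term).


All three coefficients share the factor -12; dividing through by -12 gives  (1 - x^2) y'' - x y' + 16 y = 0.
This matches the Chebyshev equation (1 - x^2) y'' - x y' + n^2 y = 0 (note the -x y' term, not -2x y') with n^2 = 16, so n = 4; the polynomial solution is T_4(x).
With y = sum_k a_k x^k, matching x^k gives (k+2)(k+1) a_{k+2} = (k^2 - n^2) a_k = (k - 4)(k + 4) a_k. The right side vanishes at k = 4, so the series with the parity of 4 terminates at degree 4.
Standard normalization: leading coefficient of T_n is 2^(n-1), so a_4 = 2^3 = 8. Work downward with a_k = (k+1)(k+2) a_{k+2} / ((k - 4)(k + 4)):
  a_2 = (3)(4)(8) / ((2 - 4)(2 + 4)) = 96/(-12) = -8
  a_0 = (1)(2)(-8) / ((0 - 4)(0 + 4)) = -16/(-16) = 1
Hence T_4(x) = 8 x^4 - 8 x^2 + 1.

T_4(x); series = 8 x^4 - 8 x^2 + 1


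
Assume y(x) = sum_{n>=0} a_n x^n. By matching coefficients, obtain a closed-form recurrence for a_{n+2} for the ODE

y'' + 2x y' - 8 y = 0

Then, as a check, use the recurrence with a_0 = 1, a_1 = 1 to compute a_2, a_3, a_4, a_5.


Substitute y = sum_n a_n x^n.
y''(x) has coefficient (n+2)(n+1) a_{n+2} at x^n;
2 x y'(x) has coefficient 2 n a_n at x^n (shift);
-8 y(x) has coefficient -8 a_n at x^n.
Matching x^n: (n+2)(n+1) a_{n+2} + (2n - 8) a_n = 0.
Thus a_{n+2} = (-2n + 8) / ((n+1)(n+2)) * a_n.

Check with a_0 = 1, a_1 = 1 (apply the recurrence for n = 0, 1, 2, 3): a_0 = 1, a_1 = 1, a_2 = 4, a_3 = 1, a_4 = 4/3, a_5 = 1/10.

a_(n+2) = (-2n + 8) / ((n+1)(n+2)) * a_n; check: a_0 = 1, a_1 = 1, a_2 = 4, a_3 = 1, a_4 = 4/3, a_5 = 1/10


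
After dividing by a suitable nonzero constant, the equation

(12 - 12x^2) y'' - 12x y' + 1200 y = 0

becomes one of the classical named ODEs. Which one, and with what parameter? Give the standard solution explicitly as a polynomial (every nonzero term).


All three coefficients share the factor 12; dividing through by 12 gives  (1 - x^2) y'' - x y' + 100 y = 0.
This matches the Chebyshev equation (1 - x^2) y'' - x y' + n^2 y = 0 (note the -x y' term, not -2x y') with n^2 = 100, so n = 10; the polynomial solution is T_10(x).
With y = sum_k a_k x^k, matching x^k gives (k+2)(k+1) a_{k+2} = (k^2 - n^2) a_k = (k - 10)(k + 10) a_k. The right side vanishes at k = 10, so the series with the parity of 10 terminates at degree 10.
Standard normalization: leading coefficient of T_n is 2^(n-1), so a_10 = 2^9 = 512. Work downward with a_k = (k+1)(k+2) a_{k+2} / ((k - 10)(k + 10)):
  a_8 = (9)(10)(512) / ((8 - 10)(8 + 10)) = 46080/(-36) = -1280
  a_6 = (7)(8)(-1280) / ((6 - 10)(6 + 10)) = -71680/(-64) = 1120
  a_4 = (5)(6)(1120) / ((4 - 10)(4 + 10)) = 33600/(-84) = -400
  a_2 = (3)(4)(-400) / ((2 - 10)(2 + 10)) = -4800/(-96) = 50
  a_0 = (1)(2)(50) / ((0 - 10)(0 + 10)) = 100/(-100) = -1
Hence T_10(x) = 512 x^10 - 1280 x^8 + 1120 x^6 - 400 x^4 + 50 x^2 - 1.

T_10(x); series = 512 x^10 - 1280 x^8 + 1120 x^6 - 400 x^4 + 50 x^2 - 1


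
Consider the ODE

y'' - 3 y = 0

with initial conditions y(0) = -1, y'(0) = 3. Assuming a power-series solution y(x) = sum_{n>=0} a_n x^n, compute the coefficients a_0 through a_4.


Ansatz: y(x) = sum_{n>=0} a_n x^n, so y'(x) = sum_{n>=1} n a_n x^(n-1) and y''(x) = sum_{n>=2} n(n-1) a_n x^(n-2).
Substitute into P(x) y'' + Q(x) y' + R(x) y = 0 with P(x) = 1, Q(x) = 0, R(x) = -3, and match powers of x.
Initial conditions: a_0 = -1, a_1 = 3.
Setting the coefficient of each power of x to zero and solving order by order (substituting the coefficients already found):
  x^0: 2 a_2 - 3 a_0 = 0  ->  2 a_2 = 3 a_0 = -3  ->  a_2 = -3/2
  x^1: 6 a_3 - 3 a_1 = 0  ->  6 a_3 = 3 a_1 = 9  ->  a_3 = 3/2
  x^2: 12 a_4 - 3 a_2 = 0  ->  12 a_4 = 3 a_2 = -9/2  ->  a_4 = -3/8
Truncated series: y(x) = -1 + 3 x - (3/2) x^2 + (3/2) x^3 - (3/8) x^4 + O(x^5).

a_0 = -1; a_1 = 3; a_2 = -3/2; a_3 = 3/2; a_4 = -3/8


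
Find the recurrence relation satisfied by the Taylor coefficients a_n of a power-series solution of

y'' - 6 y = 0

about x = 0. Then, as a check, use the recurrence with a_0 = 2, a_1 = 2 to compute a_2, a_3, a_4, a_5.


Substitute y = sum_n a_n x^n into y'' + (const) y = 0.
y''(x) = sum_{n>=0} (n+2)(n+1) a_{n+2} x^n.
The ODE becomes sum_n [(n+2)(n+1) a_{n+2} - 6 a_n] x^n = 0.
Setting each coefficient to zero gives the recurrence:
  (n+2)(n+1) a_{n+2} - 6 a_n = 0,
  a_{n+2} = 6 / ((n+1)(n+2)) a_n.

Check with a_0 = 2, a_1 = 2 (apply the recurrence for n = 0, 1, 2, 3): a_0 = 2, a_1 = 2, a_2 = 6, a_3 = 2, a_4 = 3, a_5 = 3/5.

a_{n+2} = 6/((n+1)(n+2)) * a_n; check: a_0 = 2, a_1 = 2, a_2 = 6, a_3 = 2, a_4 = 3, a_5 = 3/5


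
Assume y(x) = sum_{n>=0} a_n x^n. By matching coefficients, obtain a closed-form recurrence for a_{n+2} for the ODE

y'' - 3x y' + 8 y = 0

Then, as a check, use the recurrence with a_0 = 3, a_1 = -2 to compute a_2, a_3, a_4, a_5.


Substitute y = sum_n a_n x^n.
y''(x) has coefficient (n+2)(n+1) a_{n+2} at x^n;
-3 x y'(x) has coefficient -3 n a_n at x^n (shift);
8 y(x) has coefficient 8 a_n at x^n.
Matching x^n: (n+2)(n+1) a_{n+2} + (-3n + 8) a_n = 0.
Thus a_{n+2} = (3n - 8) / ((n+1)(n+2)) * a_n.

Check with a_0 = 3, a_1 = -2 (apply the recurrence for n = 0, 1, 2, 3): a_0 = 3, a_1 = -2, a_2 = -12, a_3 = 5/3, a_4 = 2, a_5 = 1/12.

a_(n+2) = (3n - 8) / ((n+1)(n+2)) * a_n; check: a_0 = 3, a_1 = -2, a_2 = -12, a_3 = 5/3, a_4 = 2, a_5 = 1/12


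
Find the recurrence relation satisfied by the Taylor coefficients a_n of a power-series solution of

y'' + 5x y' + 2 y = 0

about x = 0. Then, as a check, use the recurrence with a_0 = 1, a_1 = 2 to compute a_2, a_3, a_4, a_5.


Substitute y = sum_n a_n x^n.
y''(x) has coefficient (n+2)(n+1) a_{n+2} at x^n;
5 x y'(x) has coefficient 5 n a_n at x^n (shift);
2 y(x) has coefficient 2 a_n at x^n.
Matching x^n: (n+2)(n+1) a_{n+2} + (5n + 2) a_n = 0.
Thus a_{n+2} = (-5n - 2) / ((n+1)(n+2)) * a_n.

Check with a_0 = 1, a_1 = 2 (apply the recurrence for n = 0, 1, 2, 3): a_0 = 1, a_1 = 2, a_2 = -1, a_3 = -7/3, a_4 = 1, a_5 = 119/60.

a_(n+2) = (-5n - 2) / ((n+1)(n+2)) * a_n; check: a_0 = 1, a_1 = 2, a_2 = -1, a_3 = -7/3, a_4 = 1, a_5 = 119/60


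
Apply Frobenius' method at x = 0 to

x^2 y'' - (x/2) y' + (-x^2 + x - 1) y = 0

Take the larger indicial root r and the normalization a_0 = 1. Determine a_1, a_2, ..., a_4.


Write in Frobenius form y'' + (p(x)/x) y' + (q(x)/x^2) y = 0:
  p(x) = -1/2,  q(x) = -x^2 + x - 1.
Indicial equation: r(r-1) + (-1/2) r + (-1) = 0 -> roots r_1 = 2, r_2 = -1/2.
Take r = r_1 = 2. Let y(x) = x^r sum_{n>=0} a_n x^n with a_0 = 1.
Substitute y = x^r sum a_n x^n and match x^{r+n}. The recurrence is
  D(n) a_n + 1 a_{n-1} - 1 a_{n-2} = 0,  where D(n) = (r+n)(r+n-1) + (-1/2)(r+n) + (-1).
  a_n = [-1 a_{n-1} + 1 a_{n-2}] / D(n).
Since the indicial polynomial factors as (r - r_1)(r - r_2), D(n) = (r_1 + n - r_1)(r_1 + n - r_2) = n(n + 5/2).
Evaluating step by step (a_0 = 1):
  n = 1: D(1) = 1(1 + 5/2) = 7/2; numerator = -1(1) = -1; a_1 = (-1)/(7/2) = -2/7
  n = 2: D(2) = 2(2 + 5/2) = 9; numerator = -1(-2/7) + 1(1) = 9/7; a_2 = (9/7)/(9) = 1/7
  n = 3: D(3) = 3(3 + 5/2) = 33/2; numerator = -1(1/7) + 1(-2/7) = -3/7; a_3 = (-3/7)/(33/2) = -2/77
  n = 4: D(4) = 4(4 + 5/2) = 26; numerator = -1(-2/77) + 1(1/7) = 13/77; a_4 = (13/77)/(26) = 1/154

r = 2; a_0 = 1; a_1 = -2/7; a_2 = 1/7; a_3 = -2/77; a_4 = 1/154


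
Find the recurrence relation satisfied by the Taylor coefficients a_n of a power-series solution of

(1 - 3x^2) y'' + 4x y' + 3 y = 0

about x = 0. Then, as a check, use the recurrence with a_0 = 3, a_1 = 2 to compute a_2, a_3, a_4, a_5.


Substitute y = sum_n a_n x^n.
(1 - 3 x^2) y'' contributes (n+2)(n+1) a_{n+2} - 3 n(n-1) a_n at x^n.
4 x y'(x) contributes 4 n a_n at x^n.
3 y(x) contributes 3 a_n at x^n.
Matching x^n: (n+2)(n+1) a_{n+2} + (-3 n(n-1) + 4 n + 3) a_n = 0.
Thus a_{n+2} = (3 n(n-1) - 4 n - 3) / ((n+1)(n+2)) * a_n.

Check with a_0 = 3, a_1 = 2 (apply the recurrence for n = 0, 1, 2, 3): a_0 = 3, a_1 = 2, a_2 = -9/2, a_3 = -7/3, a_4 = 15/8, a_5 = -7/20.

a_(n+2) = (3 n(n-1) - 4 n - 3) / ((n+1)(n+2)) * a_n; check: a_0 = 3, a_1 = 2, a_2 = -9/2, a_3 = -7/3, a_4 = 15/8, a_5 = -7/20


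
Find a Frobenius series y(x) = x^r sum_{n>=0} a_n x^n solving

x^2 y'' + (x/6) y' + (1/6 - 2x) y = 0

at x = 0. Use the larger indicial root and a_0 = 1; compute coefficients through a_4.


Write in Frobenius form y'' + (p(x)/x) y' + (q(x)/x^2) y = 0:
  p(x) = 1/6,  q(x) = 1/6 - 2x.
Indicial equation: r(r-1) + (1/6) r + (1/6) = 0 -> roots r_1 = 1/2, r_2 = 1/3.
Take r = r_1 = 1/2. Let y(x) = x^r sum_{n>=0} a_n x^n with a_0 = 1.
Substitute y = x^r sum a_n x^n and match x^{r+n}. The recurrence is
  D(n) a_n - 2 a_{n-1} = 0,  where D(n) = (r+n)(r+n-1) + (1/6)(r+n) + (1/6).
  a_n = 2 / D(n) * a_{n-1}.
Since the indicial polynomial factors as (r - r_1)(r - r_2), D(n) = (r_1 + n - r_1)(r_1 + n - r_2) = n(n + 1/6).
Evaluating step by step (a_0 = 1):
  n = 1: D(1) = 1(1 + 1/6) = 7/6; numerator = 2(1) = 2; a_1 = (2)/(7/6) = 12/7
  n = 2: D(2) = 2(2 + 1/6) = 13/3; numerator = 2(12/7) = 24/7; a_2 = (24/7)/(13/3) = 72/91
  n = 3: D(3) = 3(3 + 1/6) = 19/2; numerator = 2(72/91) = 144/91; a_3 = (144/91)/(19/2) = 288/1729
  n = 4: D(4) = 4(4 + 1/6) = 50/3; numerator = 2(288/1729) = 576/1729; a_4 = (576/1729)/(50/3) = 864/43225

r = 1/2; a_0 = 1; a_1 = 12/7; a_2 = 72/91; a_3 = 288/1729; a_4 = 864/43225


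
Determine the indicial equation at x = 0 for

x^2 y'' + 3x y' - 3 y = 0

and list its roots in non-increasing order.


Divide by x^2 to reach normal form y'' + P_1(x) y' + P_2(x) y = 0 with P_1(x) = 3/x and P_2(x) = -3/x^2.
x = 0 is a singular point because the y'-coefficient 3/x has a pole at x = 0 and the y-coefficient -3/x^2 has a pole at x = 0.
It is a regular singular point because x P_1(x) = p(x) = 3 and x^2 P_2(x) = q(x) = -3 are polynomials, hence analytic at x = 0.
p(0) = 3,  q(0) = -3.
Indicial equation: r(r-1) + p(0) r + q(0) = 0, i.e. r^2 + (p(0) - 1) r + q(0) = 0, i.e. r^2 + 2 r - 3 = 0.
Discriminant: (2)^2 - 4(-3) = 16, so r = (-2 ± 4)/2.
Solving: r_1 = 1, r_2 = -3.

indicial: r^2 + 2 r - 3 = 0; roots r_1 = 1, r_2 = -3


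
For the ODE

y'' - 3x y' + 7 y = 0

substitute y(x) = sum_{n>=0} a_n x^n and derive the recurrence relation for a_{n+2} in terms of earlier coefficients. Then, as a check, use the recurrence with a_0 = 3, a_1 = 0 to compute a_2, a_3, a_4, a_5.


Substitute y = sum_n a_n x^n.
y''(x) has coefficient (n+2)(n+1) a_{n+2} at x^n;
-3 x y'(x) has coefficient -3 n a_n at x^n (shift);
7 y(x) has coefficient 7 a_n at x^n.
Matching x^n: (n+2)(n+1) a_{n+2} + (-3n + 7) a_n = 0.
Thus a_{n+2} = (3n - 7) / ((n+1)(n+2)) * a_n.

Check with a_0 = 3, a_1 = 0 (apply the recurrence for n = 0, 1, 2, 3): a_0 = 3, a_1 = 0, a_2 = -21/2, a_3 = 0, a_4 = 7/8, a_5 = 0.

a_(n+2) = (3n - 7) / ((n+1)(n+2)) * a_n; check: a_0 = 3, a_1 = 0, a_2 = -21/2, a_3 = 0, a_4 = 7/8, a_5 = 0


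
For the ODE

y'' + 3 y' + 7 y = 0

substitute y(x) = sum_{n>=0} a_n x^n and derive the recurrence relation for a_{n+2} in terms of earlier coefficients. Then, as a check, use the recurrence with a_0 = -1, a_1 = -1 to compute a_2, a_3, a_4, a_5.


Substitute y = sum_n a_n x^n.
y''(x) has coefficient (n+2)(n+1) a_{n+2} at x^n;
3 y'(x) has coefficient 3 (n+1) a_{n+1} at x^n;
7 y(x) has coefficient 7 a_n at x^n.
Matching x^n: (n+2)(n+1) a_{n+2} + 3 (n+1) a_{n+1} + 7 a_n = 0.
Thus a_{n+2} = [-3 (n+1) a_{n+1} - 7 a_n] / ((n+1)(n+2)).

Check with a_0 = -1, a_1 = -1 (apply the recurrence for n = 0, 1, 2, 3): a_0 = -1, a_1 = -1, a_2 = 5, a_3 = -23/6, a_4 = -1/24, a_5 = 41/30.

a_(n+2) = [-3 (n+1) a_(n+1) - 7 a_n] / ((n+1)(n+2)); check: a_0 = -1, a_1 = -1, a_2 = 5, a_3 = -23/6, a_4 = -1/24, a_5 = 41/30


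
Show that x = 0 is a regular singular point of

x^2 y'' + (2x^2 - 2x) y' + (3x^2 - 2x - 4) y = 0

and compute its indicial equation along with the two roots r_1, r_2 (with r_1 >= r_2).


Divide by x^2 to reach normal form y'' + P_1(x) y' + P_2(x) y = 0 with P_1(x) = 2 - 2/x and P_2(x) = 3 - 2/x - 4/x^2.
x = 0 is a singular point because the y'-coefficient 2 - 2/x has a pole at x = 0 and the y-coefficient 3 - 2/x - 4/x^2 has a pole at x = 0.
It is a regular singular point because x P_1(x) = p(x) = 2x - 2 and x^2 P_2(x) = q(x) = 3x^2 - 2x - 4 are polynomials, hence analytic at x = 0.
p(0) = -2,  q(0) = -4.
Indicial equation: r(r-1) + p(0) r + q(0) = 0, i.e. r^2 + (p(0) - 1) r + q(0) = 0, i.e. r^2 - 3 r - 4 = 0.
Discriminant: (-3)^2 - 4(-4) = 25, so r = (3 ± 5)/2.
Solving: r_1 = 4, r_2 = -1.

indicial: r^2 - 3 r - 4 = 0; roots r_1 = 4, r_2 = -1


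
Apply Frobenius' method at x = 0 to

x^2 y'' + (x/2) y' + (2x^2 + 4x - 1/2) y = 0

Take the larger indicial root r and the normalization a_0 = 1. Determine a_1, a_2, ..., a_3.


Write in Frobenius form y'' + (p(x)/x) y' + (q(x)/x^2) y = 0:
  p(x) = 1/2,  q(x) = 2x^2 + 4x - 1/2.
Indicial equation: r(r-1) + (1/2) r + (-1/2) = 0 -> roots r_1 = 1, r_2 = -1/2.
Take r = r_1 = 1. Let y(x) = x^r sum_{n>=0} a_n x^n with a_0 = 1.
Substitute y = x^r sum a_n x^n and match x^{r+n}. The recurrence is
  D(n) a_n + 4 a_{n-1} + 2 a_{n-2} = 0,  where D(n) = (r+n)(r+n-1) + (1/2)(r+n) + (-1/2).
  a_n = [-4 a_{n-1} - 2 a_{n-2}] / D(n).
Since the indicial polynomial factors as (r - r_1)(r - r_2), D(n) = (r_1 + n - r_1)(r_1 + n - r_2) = n(n + 3/2).
Evaluating step by step (a_0 = 1):
  n = 1: D(1) = 1(1 + 3/2) = 5/2; numerator = -4(1) = -4; a_1 = (-4)/(5/2) = -8/5
  n = 2: D(2) = 2(2 + 3/2) = 7; numerator = -4(-8/5) - 2(1) = 22/5; a_2 = (22/5)/(7) = 22/35
  n = 3: D(3) = 3(3 + 3/2) = 27/2; numerator = -4(22/35) - 2(-8/5) = 24/35; a_3 = (24/35)/(27/2) = 16/315

r = 1; a_0 = 1; a_1 = -8/5; a_2 = 22/35; a_3 = 16/315
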